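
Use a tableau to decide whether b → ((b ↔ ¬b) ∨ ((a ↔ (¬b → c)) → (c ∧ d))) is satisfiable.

Satisfiable

Initial set: {T (b → ((b ↔ ¬b) ∨ ((a ↔ (¬b → c)) → (c ∧ d))))}.
T (b → ((b ↔ ¬b) ∨ ((a ↔ (¬b → c)) → (c ∧ d)))): β-rule — branch into F b  //  T ((b ↔ ¬b) ∨ ((a ↔ (¬b → c)) → (c ∧ d))).
  branch 1 (add F b):
    ○ open, literals {b=false}.
  branch 2 (add T ((b ↔ ¬b) ∨ ((a ↔ (¬b → c)) → (c ∧ d)))):
    T ((b ↔ ¬b) ∨ ((a ↔ (¬b → c)) → (c ∧ d))): β-rule — branch into T (b ↔ ¬b)  //  T ((a ↔ (¬b → c)) → (c ∧ d)).
      branch 2.1 (add T (b ↔ ¬b)):
        T (b ↔ ¬b): β-rule — branch into T b, T ¬b  //  F b, F ¬b.
          branch 2.1.1 (add T b, T ¬b):
            × closes — contains both b and ¬b.
          branch 2.1.2 (add F b, F ¬b):
            × closes — contains both b and ¬b.
      branch 2.2 (add T ((a ↔ (¬b → c)) → (c ∧ d))):
        T ((a ↔ (¬b → c)) → (c ∧ d)): β-rule — branch into F (a ↔ (¬b → c))  //  T (c ∧ d).
          branch 2.2.1 (add F (a ↔ (¬b → c))):
            F (a ↔ (¬b → c)): β-rule — branch into T a, F (¬b → c)  //  F a, T (¬b → c).
              branch 2.2.1.1 (add T a, F (¬b → c)):
                F (¬b → c): α-rule — add T ¬b, F c.
                ○ open, literals {a=true, b=false, c=false}.
              branch 2.2.1.2 (add F a, T (¬b → c)):
                T (¬b → c): β-rule — branch into F ¬b  //  T c.
                  branch 2.2.1.2.1 (add F ¬b):
                    ○ open, literals {a=false, b=true}.
                  branch 2.2.1.2.2 (add T c):
                    ○ open, literals {a=false, c=true}.
          branch 2.2.2 (add T (c ∧ d)):
            T (c ∧ d): α-rule — add T c, T d.
            ○ open, literals {c=true, d=true}.
2 branches closed, 5 open.
An open branch gives a satisfying assignment: b=false.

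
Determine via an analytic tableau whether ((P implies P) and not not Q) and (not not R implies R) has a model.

Initial set: {(((P implies P) and not not Q) and (not not R implies R))}.
(((P implies P) and not not Q) and (not not R implies R)): α-rule — add ((P implies P) and not not Q), (not not R implies R).
((P implies P) and not not Q): α-rule — add (P implies P), not not Q.
not not Q: drop double negation, giving Q.
(not not R implies R): β-rule — branch into not not not R  //  R.
  branch 1 (add not not not R):
    not not not R: drop double negation, giving not R.
    (P implies P): β-rule — branch into not P  //  P.
      branch 1.1 (add not P):
        ○ open, literals {P=0, Q=1, R=0}.
      branch 1.2 (add P):
        ○ open, literals {P=1, Q=1, R=0}.
  branch 2 (add R):
    (P implies P): β-rule — branch into not P  //  P.
      branch 2.1 (add not P):
        ○ open, literals {P=0, Q=1, R=1}.
      branch 2.2 (add P):
        ○ open, literals {P=1, Q=1, R=1}.
0 branches closed, 4 open.
An open branch gives a satisfying assignment: P=0, Q=1, R=0.

Satisfiable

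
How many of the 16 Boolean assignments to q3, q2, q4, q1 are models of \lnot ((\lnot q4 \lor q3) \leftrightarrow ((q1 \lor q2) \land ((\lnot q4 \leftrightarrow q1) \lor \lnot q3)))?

9

Initial set: {\lnot ((\lnot q4 \lor q3) \leftrightarrow ((q1 \lor q2) \land ((\lnot q4 \leftrightarrow q1) \lor \lnot q3)))}.
\lnot ((\lnot q4 \lor q3) \leftrightarrow ((q1 \lor q2) \land ((\lnot q4 \leftrightarrow q1) \lor \lnot q3))): β-rule — branch into (\lnot q4 \lor q3), \lnot ((q1 \lor q2) \land ((\lnot q4 \leftrightarrow q1) \lor \lnot q3))  //  \lnot (\lnot q4 \lor q3), ((q1 \lor q2) \land ((\lnot q4 \leftrightarrow q1) \lor \lnot q3)).
  branch 1 (add (\lnot q4 \lor q3), \lnot ((q1 \lor q2) \land ((\lnot q4 \leftrightarrow q1) \lor \lnot q3))):
    (\lnot q4 \lor q3): β-rule — branch into \lnot q4  //  q3.
      branch 1.1 (add \lnot q4):
        \lnot ((q1 \lor q2) \land ((\lnot q4 \leftrightarrow q1) \lor \lnot q3)): β-rule — branch into \lnot (q1 \lor q2)  //  \lnot ((\lnot q4 \leftrightarrow q1) \lor \lnot q3).
          branch 1.1.1 (add \lnot (q1 \lor q2)):
            \lnot (q1 \lor q2): α-rule — add \lnot q1, \lnot q2.
            ○ open, literals {q1=0, q2=0, q4=0}.
          branch 1.1.2 (add \lnot ((\lnot q4 \leftrightarrow q1) \lor \lnot q3)):
            \lnot ((\lnot q4 \leftrightarrow q1) \lor \lnot q3): α-rule — add \lnot (\lnot q4 \leftrightarrow q1), \lnot \lnot q3.
            \lnot (\lnot q4 \leftrightarrow q1): β-rule — branch into \lnot q4, \lnot q1  //  \lnot \lnot q4, q1.
              branch 1.1.2.1 (add \lnot q4, \lnot q1):
                ○ open, literals {q1=0, q3=1, q4=0}.
              branch 1.1.2.2 (add \lnot \lnot q4, q1):
                × closes — contains both q4 and \lnot q4.
      branch 1.2 (add q3):
        \lnot ((q1 \lor q2) \land ((\lnot q4 \leftrightarrow q1) \lor \lnot q3)): β-rule — branch into \lnot (q1 \lor q2)  //  \lnot ((\lnot q4 \leftrightarrow q1) \lor \lnot q3).
          branch 1.2.1 (add \lnot (q1 \lor q2)):
            \lnot (q1 \lor q2): α-rule — add \lnot q1, \lnot q2.
            ○ open, literals {q1=0, q2=0, q3=1}.
          branch 1.2.2 (add \lnot ((\lnot q4 \leftrightarrow q1) \lor \lnot q3)):
            \lnot ((\lnot q4 \leftrightarrow q1) \lor \lnot q3): α-rule — add \lnot (\lnot q4 \leftrightarrow q1), \lnot \lnot q3.
            \lnot (\lnot q4 \leftrightarrow q1): β-rule — branch into \lnot q4, \lnot q1  //  \lnot \lnot q4, q1.
              branch 1.2.2.1 (add \lnot q4, \lnot q1):
                ○ open, literals {q1=0, q3=1, q4=0}.
              branch 1.2.2.2 (add \lnot \lnot q4, q1):
                ○ open, literals {q1=1, q3=1, q4=1}.
  branch 2 (add \lnot (\lnot q4 \lor q3), ((q1 \lor q2) \land ((\lnot q4 \leftrightarrow q1) \lor \lnot q3))):
    \lnot (\lnot q4 \lor q3): α-rule — add \lnot \lnot q4, \lnot q3.
    ((q1 \lor q2) \land ((\lnot q4 \leftrightarrow q1) \lor \lnot q3)): α-rule — add (q1 \lor q2), ((\lnot q4 \leftrightarrow q1) \lor \lnot q3).
    (q1 \lor q2): β-rule — branch into q1  //  q2.
      branch 2.1 (add q1):
        ((\lnot q4 \leftrightarrow q1) \lor \lnot q3): β-rule — branch into (\lnot q4 \leftrightarrow q1)  //  \lnot q3.
          branch 2.1.1 (add (\lnot q4 \leftrightarrow q1)):
            (\lnot q4 \leftrightarrow q1): β-rule — branch into \lnot q4, q1  //  \lnot \lnot q4, \lnot q1.
              branch 2.1.1.1 (add \lnot q4, q1):
                × closes — contains both q4 and \lnot q4.
              branch 2.1.1.2 (add \lnot \lnot q4, \lnot q1):
                × closes — contains both q1 and \lnot q1.
          branch 2.1.2 (add \lnot q3):
            ○ open, literals {q1=1, q3=0, q4=1}.
      branch 2.2 (add q2):
        ((\lnot q4 \leftrightarrow q1) \lor \lnot q3): β-rule — branch into (\lnot q4 \leftrightarrow q1)  //  \lnot q3.
          branch 2.2.1 (add (\lnot q4 \leftrightarrow q1)):
            (\lnot q4 \leftrightarrow q1): β-rule — branch into \lnot q4, q1  //  \lnot \lnot q4, \lnot q1.
              branch 2.2.1.1 (add \lnot q4, q1):
                × closes — contains both q4 and \lnot q4.
              branch 2.2.1.2 (add \lnot \lnot q4, \lnot q1):
                ○ open, literals {q1=0, q2=1, q3=0, q4=1}.
          branch 2.2.2 (add \lnot q3):
            ○ open, literals {q2=1, q3=0, q4=1}.
4 branches closed, 8 open.
Each open branch fixes some atoms; the unmentioned ones are free. Counting distinct full assignments: branch {q1=0, q2=0, q4=0} (q3) contributes 2 new; branch {q1=0, q3=1, q4=0} (q2) contributes 1 new; branch {q1=0, q2=0, q3=1} (q4) contributes 1 new; branch {q1=0, q3=1, q4=0} (q2) contributes 0 new; branch {q1=1, q3=1, q4=1} (q2) contributes 2 new; branch {q1=1, q3=0, q4=1} (q2) contributes 2 new; branch {q1=0, q2=1, q3=0, q4=1} (none free) contributes 1 new; branch {q2=1, q3=0, q4=1} (q1) contributes 0 new. Total: 9.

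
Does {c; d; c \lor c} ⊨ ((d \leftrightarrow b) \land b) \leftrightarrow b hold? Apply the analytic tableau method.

Yes

Initial set: {T c; T d; T (c \lor c); F (((d \leftrightarrow b) \land b) \leftrightarrow b)}.
T (c \lor c): β-rule — branch into T c  //  T c.
  branch 1 (add T c):
    F (((d \leftrightarrow b) \land b) \leftrightarrow b): β-rule — branch into T ((d \leftrightarrow b) \land b), F b  //  F ((d \leftrightarrow b) \land b), T b.
      branch 1.1 (add T ((d \leftrightarrow b) \land b), F b):
        T ((d \leftrightarrow b) \land b): α-rule — add T (d \leftrightarrow b), T b.
        × closes — contains both b and \lnot b.
      branch 1.2 (add F ((d \leftrightarrow b) \land b), T b):
        F ((d \leftrightarrow b) \land b): β-rule — branch into F (d \leftrightarrow b)  //  F b.
          branch 1.2.1 (add F (d \leftrightarrow b)):
            F (d \leftrightarrow b): β-rule — branch into T d, F b  //  F d, T b.
              branch 1.2.1.1 (add T d, F b):
                × closes — contains both b and \lnot b.
              branch 1.2.1.2 (add F d, T b):
                × closes — contains both d and \lnot d.
          branch 1.2.2 (add F b):
            × closes — contains both b and \lnot b.
  branch 2 (add T c):
    F (((d \leftrightarrow b) \land b) \leftrightarrow b): β-rule — branch into T ((d \leftrightarrow b) \land b), F b  //  F ((d \leftrightarrow b) \land b), T b.
      branch 2.1 (add T ((d \leftrightarrow b) \land b), F b):
        T ((d \leftrightarrow b) \land b): α-rule — add T (d \leftrightarrow b), T b.
        × closes — contains both b and \lnot b.
      branch 2.2 (add F ((d \leftrightarrow b) \land b), T b):
        F ((d \leftrightarrow b) \land b): β-rule — branch into F (d \leftrightarrow b)  //  F b.
          branch 2.2.1 (add F (d \leftrightarrow b)):
            F (d \leftrightarrow b): β-rule — branch into T d, F b  //  F d, T b.
              branch 2.2.1.1 (add T d, F b):
                × closes — contains both b and \lnot b.
              branch 2.2.1.2 (add F d, T b):
                × closes — contains both d and \lnot d.
          branch 2.2.2 (add F b):
            × closes — contains both b and \lnot b.
All 8 branches close.
Every branch closed, so the premises entail the conclusion.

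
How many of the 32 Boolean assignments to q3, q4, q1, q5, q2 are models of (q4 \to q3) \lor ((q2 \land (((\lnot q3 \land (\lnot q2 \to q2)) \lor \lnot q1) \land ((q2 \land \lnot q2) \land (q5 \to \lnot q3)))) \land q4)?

24

Initial set: {T ((q4 \to q3) \lor ((q2 \land (((\lnot q3 \land (\lnot q2 \to q2)) \lor \lnot q1) \land ((q2 \land \lnot q2) \land (q5 \to \lnot q3)))) \land q4))}.
T ((q4 \to q3) \lor ((q2 \land (((\lnot q3 \land (\lnot q2 \to q2)) \lor \lnot q1) \land ((q2 \land \lnot q2) \land (q5 \to \lnot q3)))) \land q4)): β-rule — branch into T (q4 \to q3)  //  T ((q2 \land (((\lnot q3 \land (\lnot q2 \to q2)) \lor \lnot q1) \land ((q2 \land \lnot q2) \land (q5 \to \lnot q3)))) \land q4).
  branch 1 (add T (q4 \to q3)):
    T (q4 \to q3): β-rule — branch into F q4  //  T q3.
      branch 1.1 (add F q4):
        ○ open, literals {q4=0}.
      branch 1.2 (add T q3):
        ○ open, literals {q3=1}.
  branch 2 (add T ((q2 \land (((\lnot q3 \land (\lnot q2 \to q2)) \lor \lnot q1) \land ((q2 \land \lnot q2) \land (q5 \to \lnot q3)))) \land q4)):
    T ((q2 \land (((\lnot q3 \land (\lnot q2 \to q2)) \lor \lnot q1) \land ((q2 \land \lnot q2) \land (q5 \to \lnot q3)))) \land q4): α-rule — add T (q2 \land (((\lnot q3 \land (\lnot q2 \to q2)) \lor \lnot q1) \land ((q2 \land \lnot q2) \land (q5 \to \lnot q3)))), T q4.
    T (q2 \land (((\lnot q3 \land (\lnot q2 \to q2)) \lor \lnot q1) \land ((q2 \land \lnot q2) \land (q5 \to \lnot q3)))): α-rule — add T q2, T (((\lnot q3 \land (\lnot q2 \to q2)) \lor \lnot q1) \land ((q2 \land \lnot q2) \land (q5 \to \lnot q3))).
    T (((\lnot q3 \land (\lnot q2 \to q2)) \lor \lnot q1) \land ((q2 \land \lnot q2) \land (q5 \to \lnot q3))): α-rule — add T ((\lnot q3 \land (\lnot q2 \to q2)) \lor \lnot q1), T ((q2 \land \lnot q2) \land (q5 \to \lnot q3)).
    T ((q2 \land \lnot q2) \land (q5 \to \lnot q3)): α-rule — add T (q2 \land \lnot q2), T (q5 \to \lnot q3).
    T (q2 \land \lnot q2): α-rule — add T q2, T \lnot q2.
    × closes — contains both q2 and \lnot q2.
1 branch closed, 2 open.
Each open branch fixes some atoms; the unmentioned ones are free. Counting distinct full assignments: branch {q4=0} (q3, q1, q5, q2) contributes 16 new; branch {q3=1} (q4, q1, q5, q2) contributes 8 new. Total: 24.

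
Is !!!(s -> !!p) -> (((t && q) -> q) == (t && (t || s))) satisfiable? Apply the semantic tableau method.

Initial set: {(!!!(s -> !!p) -> (((t && q) -> q) == (t && (t || s))))}.
(!!!(s -> !!p) -> (((t && q) -> q) == (t && (t || s)))): β-rule — branch into !!!!(s -> !!p)  //  (((t && q) -> q) == (t && (t || s))).
  branch 1 (add !!!!(s -> !!p)):
    !!!!(s -> !!p): drop double negation, giving !!(s -> !!p).
    !!(s -> !!p): β-rule — branch into !s  //  !!p.
      branch 1.1 (add !s):
        ○ open, literals {s=false}.
      branch 1.2 (add !!p):
        !!p: drop double negation, giving p.
        ○ open, literals {p=true}.
  branch 2 (add (((t && q) -> q) == (t && (t || s)))):
    (((t && q) -> q) == (t && (t || s))): β-rule — branch into ((t && q) -> q), (t && (t || s))  //  !((t && q) -> q), !(t && (t || s)).
      branch 2.1 (add ((t && q) -> q), (t && (t || s))):
        (t && (t || s)): α-rule — add t, (t || s).
        ((t && q) -> q): β-rule — branch into !(t && q)  //  q.
          branch 2.1.1 (add !(t && q)):
            (t || s): β-rule — branch into t  //  s.
              branch 2.1.1.1 (add t):
                !(t && q): β-rule — branch into !t  //  !q.
                  branch 2.1.1.1.1 (add !t):
                    × closes — contains both t and !t.
                  branch 2.1.1.1.2 (add !q):
                    ○ open, literals {q=false, t=true}.
              branch 2.1.1.2 (add s):
                !(t && q): β-rule — branch into !t  //  !q.
                  branch 2.1.1.2.1 (add !t):
                    × closes — contains both t and !t.
                  branch 2.1.1.2.2 (add !q):
                    ○ open, literals {q=false, s=true, t=true}.
          branch 2.1.2 (add q):
            (t || s): β-rule — branch into t  //  s.
              branch 2.1.2.1 (add t):
                ○ open, literals {q=true, t=true}.
              branch 2.1.2.2 (add s):
                ○ open, literals {q=true, s=true, t=true}.
      branch 2.2 (add !((t && q) -> q), !(t && (t || s))):
        !((t && q) -> q): α-rule — add (t && q), !q.
        (t && q): α-rule — add t, q.
        × closes — contains both q and !q.
3 branches closed, 6 open.
An open branch gives a satisfying assignment: s=false.

Satisfiable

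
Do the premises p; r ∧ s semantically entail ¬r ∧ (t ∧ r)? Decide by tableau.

Initial set: {p; (r ∧ s); ¬(¬r ∧ (t ∧ r))}.
(r ∧ s): α-rule — add r, s.
¬(¬r ∧ (t ∧ r)): β-rule — branch into ¬¬r  //  ¬(t ∧ r).
  branch 1 (add ¬¬r):
    ○ open, literals {p=true, r=true, s=true}.
  branch 2 (add ¬(t ∧ r)):
    ¬(t ∧ r): β-rule — branch into ¬t  //  ¬r.
      branch 2.1 (add ¬t):
        ○ open, literals {p=true, r=true, s=true, t=false}.
      branch 2.2 (add ¬r):
        × closes — contains both r and ¬r.
1 branch closed, 2 open.
An open branch gives a countermodel: p=true, r=true, s=true (unmentioned atoms arbitrary); the premises hold there but the conclusion fails.

No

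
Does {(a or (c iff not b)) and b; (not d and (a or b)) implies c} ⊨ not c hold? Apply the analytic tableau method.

No

Initial set: {((a or (c iff not b)) and b); ((not d and (a or b)) implies c); not not c}.
((a or (c iff not b)) and b): α-rule — add (a or (c iff not b)), b.
((not d and (a or b)) implies c): β-rule — branch into not (not d and (a or b))  //  c.
  branch 1 (add not (not d and (a or b))):
    (a or (c iff not b)): β-rule — branch into a  //  (c iff not b).
      branch 1.1 (add a):
        not (not d and (a or b)): β-rule — branch into not not d  //  not (a or b).
          branch 1.1.1 (add not not d):
            ○ open, literals {a=true, b=true, c=true, d=true}.
          branch 1.1.2 (add not (a or b)):
            not (a or b): α-rule — add not a, not b.
            × closes — contains both a and not a.
      branch 1.2 (add (c iff not b)):
        not (not d and (a or b)): β-rule — branch into not not d  //  not (a or b).
          branch 1.2.1 (add not not d):
            (c iff not b): β-rule — branch into c, not b  //  not c, not not b.
              branch 1.2.1.1 (add c, not b):
                × closes — contains both b and not b.
              branch 1.2.1.2 (add not c, not not b):
                × closes — contains both c and not c.
          branch 1.2.2 (add not (a or b)):
            not (a or b): α-rule — add not a, not b.
            × closes — contains both b and not b.
  branch 2 (add c):
    (a or (c iff not b)): β-rule — branch into a  //  (c iff not b).
      branch 2.1 (add a):
        ○ open, literals {a=true, b=true, c=true}.
      branch 2.2 (add (c iff not b)):
        (c iff not b): β-rule — branch into c, not b  //  not c, not not b.
          branch 2.2.1 (add c, not b):
            × closes — contains both b and not b.
          branch 2.2.2 (add not c, not not b):
            × closes — contains both c and not c.
6 branches closed, 2 open.
An open branch gives a countermodel: a=true, b=true, c=true, d=true (unmentioned atoms arbitrary); the premises hold there but the conclusion fails.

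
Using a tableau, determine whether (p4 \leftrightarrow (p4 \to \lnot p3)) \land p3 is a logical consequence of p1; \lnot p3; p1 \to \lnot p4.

Initial set: {p1; \lnot p3; (p1 \to \lnot p4); \lnot ((p4 \leftrightarrow (p4 \to \lnot p3)) \land p3)}.
(p1 \to \lnot p4): β-rule — branch into \lnot p1  //  \lnot p4.
  branch 1 (add \lnot p1):
    × closes — contains both p1 and \lnot p1.
  branch 2 (add \lnot p4):
    \lnot ((p4 \leftrightarrow (p4 \to \lnot p3)) \land p3): β-rule — branch into \lnot (p4 \leftrightarrow (p4 \to \lnot p3))  //  \lnot p3.
      branch 2.1 (add \lnot (p4 \leftrightarrow (p4 \to \lnot p3))):
        \lnot (p4 \leftrightarrow (p4 \to \lnot p3)): β-rule — branch into p4, \lnot (p4 \to \lnot p3)  //  \lnot p4, (p4 \to \lnot p3).
          branch 2.1.1 (add p4, \lnot (p4 \to \lnot p3)):
            × closes — contains both p4 and \lnot p4.
          branch 2.1.2 (add \lnot p4, (p4 \to \lnot p3)):
            (p4 \to \lnot p3): β-rule — branch into \lnot p4  //  \lnot p3.
              branch 2.1.2.1 (add \lnot p4):
                ○ open, literals {p1=T, p3=F, p4=F}.
              branch 2.1.2.2 (add \lnot p3):
                ○ open, literals {p1=T, p3=F, p4=F}.
      branch 2.2 (add \lnot p3):
        ○ open, literals {p1=T, p3=F, p4=F}.
2 branches closed, 3 open.
An open branch gives a countermodel: p1=T, p3=F, p4=F (unmentioned atoms arbitrary); the premises hold there but the conclusion fails.

No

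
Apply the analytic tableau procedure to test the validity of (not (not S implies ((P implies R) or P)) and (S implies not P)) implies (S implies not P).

Assume the negation and expand:
Initial set: {F ((not (not S implies ((P implies R) or P)) and (S implies not P)) implies (S implies not P))}.
F ((not (not S implies ((P implies R) or P)) and (S implies not P)) implies (S implies not P)): α-rule — add T (not (not S implies ((P implies R) or P)) and (S implies not P)), F (S implies not P).
T (not (not S implies ((P implies R) or P)) and (S implies not P)): α-rule — add T not (not S implies ((P implies R) or P)), T (S implies not P).
F (S implies not P): α-rule — add T S, F not P.
T not (not S implies ((P implies R) or P)): α-rule — add T not S, F ((P implies R) or P).
× closes — contains both S and not S.
All 1 branch closes.
Every branch closed, so the negation is unsatisfiable and the formula is valid.

Valid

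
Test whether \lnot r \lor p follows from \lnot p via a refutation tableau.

No

Initial set: {T \lnot p; F (\lnot r \lor p)}.
F (\lnot r \lor p): α-rule — add F \lnot r, F p.
○ open, literals {p=0, r=1}.
0 branches closed, 1 open.
An open branch gives a countermodel: p=0, r=1 (unmentioned atoms arbitrary); the premises hold there but the conclusion fails.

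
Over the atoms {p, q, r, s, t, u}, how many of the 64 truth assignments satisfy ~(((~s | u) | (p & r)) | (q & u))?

Initial set: {~(((~s | u) | (p & r)) | (q & u))}.
~(((~s | u) | (p & r)) | (q & u)): α-rule — add ~((~s | u) | (p & r)), ~(q & u).
~((~s | u) | (p & r)): α-rule — add ~(~s | u), ~(p & r).
~(~s | u): α-rule — add ~~s, ~u.
~(q & u): β-rule — branch into ~q  //  ~u.
  branch 1 (add ~q):
    ~(p & r): β-rule — branch into ~p  //  ~r.
      branch 1.1 (add ~p):
        ○ open, literals {p=false, q=false, s=true, u=false}.
      branch 1.2 (add ~r):
        ○ open, literals {q=false, r=false, s=true, u=false}.
  branch 2 (add ~u):
    ~(p & r): β-rule — branch into ~p  //  ~r.
      branch 2.1 (add ~p):
        ○ open, literals {p=false, s=true, u=false}.
      branch 2.2 (add ~r):
        ○ open, literals {r=false, s=true, u=false}.
0 branches closed, 4 open.
Each open branch fixes some atoms; the unmentioned ones are free. Counting distinct full assignments: branch {p=false, q=false, s=true, u=false} (r, t) contributes 4 new; branch {q=false, r=false, s=true, u=false} (p, t) contributes 2 new; branch {p=false, s=true, u=false} (q, r, t) contributes 4 new; branch {r=false, s=true, u=false} (p, q, t) contributes 2 new. Total: 12.

12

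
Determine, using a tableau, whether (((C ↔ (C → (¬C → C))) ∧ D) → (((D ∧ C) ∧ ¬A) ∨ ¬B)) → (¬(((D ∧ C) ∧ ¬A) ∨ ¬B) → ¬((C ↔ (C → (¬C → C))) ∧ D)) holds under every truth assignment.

Assume the negation and expand:
Initial set: {¬((((C ↔ (C → (¬C → C))) ∧ D) → (((D ∧ C) ∧ ¬A) ∨ ¬B)) → (¬(((D ∧ C) ∧ ¬A) ∨ ¬B) → ¬((C ↔ (C → (¬C → C))) ∧ D)))}.
¬((((C ↔ (C → (¬C → C))) ∧ D) → (((D ∧ C) ∧ ¬A) ∨ ¬B)) → (¬(((D ∧ C) ∧ ¬A) ∨ ¬B) → ¬((C ↔ (C → (¬C → C))) ∧ D))): α-rule — add (((C ↔ (C → (¬C → C))) ∧ D) → (((D ∧ C) ∧ ¬A) ∨ ¬B)), ¬(¬(((D ∧ C) ∧ ¬A) ∨ ¬B) → ¬((C ↔ (C → (¬C → C))) ∧ D)).
¬(¬(((D ∧ C) ∧ ¬A) ∨ ¬B) → ¬((C ↔ (C → (¬C → C))) ∧ D)): α-rule — add ¬(((D ∧ C) ∧ ¬A) ∨ ¬B), ¬¬((C ↔ (C → (¬C → C))) ∧ D).
¬(((D ∧ C) ∧ ¬A) ∨ ¬B): α-rule — add ¬((D ∧ C) ∧ ¬A), ¬¬B.
¬¬((C ↔ (C → (¬C → C))) ∧ D): α-rule — add (C ↔ (C → (¬C → C))), D.
(((C ↔ (C → (¬C → C))) ∧ D) → (((D ∧ C) ∧ ¬A) ∨ ¬B)): β-rule — branch into ¬((C ↔ (C → (¬C → C))) ∧ D)  //  (((D ∧ C) ∧ ¬A) ∨ ¬B).
  branch 1 (add ¬((C ↔ (C → (¬C → C))) ∧ D)):
    ¬((D ∧ C) ∧ ¬A): β-rule — branch into ¬(D ∧ C)  //  ¬¬A.
      branch 1.1 (add ¬(D ∧ C)):
        (C ↔ (C → (¬C → C))): β-rule — branch into C, (C → (¬C → C))  //  ¬C, ¬(C → (¬C → C)).
          branch 1.1.1 (add C, (C → (¬C → C))):
            ¬((C ↔ (C → (¬C → C))) ∧ D): β-rule — branch into ¬(C ↔ (C → (¬C → C)))  //  ¬D.
              branch 1.1.1.1 (add ¬(C ↔ (C → (¬C → C)))):
                ¬(D ∧ C): β-rule — branch into ¬D  //  ¬C.
                  branch 1.1.1.1.1 (add ¬D):
                    × closes — contains both D and ¬D.
                  branch 1.1.1.1.2 (add ¬C):
                    × closes — contains both C and ¬C.
              branch 1.1.1.2 (add ¬D):
                × closes — contains both D and ¬D.
          branch 1.1.2 (add ¬C, ¬(C → (¬C → C))):
            ¬(C → (¬C → C)): α-rule — add C, ¬(¬C → C).
            × closes — contains both C and ¬C.
      branch 1.2 (add ¬¬A):
        (C ↔ (C → (¬C → C))): β-rule — branch into C, (C → (¬C → C))  //  ¬C, ¬(C → (¬C → C)).
          branch 1.2.1 (add C, (C → (¬C → C))):
            ¬((C ↔ (C → (¬C → C))) ∧ D): β-rule — branch into ¬(C ↔ (C → (¬C → C)))  //  ¬D.
              branch 1.2.1.1 (add ¬(C ↔ (C → (¬C → C)))):
                (C → (¬C → C)): β-rule — branch into ¬C  //  (¬C → C).
                  branch 1.2.1.1.1 (add ¬C):
                    × closes — contains both C and ¬C.
                  branch 1.2.1.1.2 (add (¬C → C)):
                    ¬(C ↔ (C → (¬C → C))): β-rule — branch into C, ¬(C → (¬C → C))  //  ¬C, (C → (¬C → C)).
                      branch 1.2.1.1.2.1 (add C, ¬(C → (¬C → C))):
                        ¬(C → (¬C → C)): α-rule — add C, ¬(¬C → C).
                        ¬(¬C → C): α-rule — add ¬C, ¬C.
                        × closes — contains both C and ¬C.
                      branch 1.2.1.1.2.2 (add ¬C, (C → (¬C → C))):
                        × closes — contains both C and ¬C.
              branch 1.2.1.2 (add ¬D):
                × closes — contains both D and ¬D.
          branch 1.2.2 (add ¬C, ¬(C → (¬C → C))):
            ¬(C → (¬C → C)): α-rule — add C, ¬(¬C → C).
            × closes — contains both C and ¬C.
  branch 2 (add (((D ∧ C) ∧ ¬A) ∨ ¬B)):
    ¬((D ∧ C) ∧ ¬A): β-rule — branch into ¬(D ∧ C)  //  ¬¬A.
      branch 2.1 (add ¬(D ∧ C)):
        (C ↔ (C → (¬C → C))): β-rule — branch into C, (C → (¬C → C))  //  ¬C, ¬(C → (¬C → C)).
          branch 2.1.1 (add C, (C → (¬C → C))):
            (((D ∧ C) ∧ ¬A) ∨ ¬B): β-rule — branch into ((D ∧ C) ∧ ¬A)  //  ¬B.
              branch 2.1.1.1 (add ((D ∧ C) ∧ ¬A)):
                ((D ∧ C) ∧ ¬A): α-rule — add (D ∧ C), ¬A.
                (D ∧ C): α-rule — add D, C.
                ¬(D ∧ C): β-rule — branch into ¬D  //  ¬C.
                  branch 2.1.1.1.1 (add ¬D):
                    × closes — contains both D and ¬D.
                  branch 2.1.1.1.2 (add ¬C):
                    × closes — contains both C and ¬C.
              branch 2.1.1.2 (add ¬B):
                × closes — contains both B and ¬B.
          branch 2.1.2 (add ¬C, ¬(C → (¬C → C))):
            ¬(C → (¬C → C)): α-rule — add C, ¬(¬C → C).
            × closes — contains both C and ¬C.
      branch 2.2 (add ¬¬A):
        (C ↔ (C → (¬C → C))): β-rule — branch into C, (C → (¬C → C))  //  ¬C, ¬(C → (¬C → C)).
          branch 2.2.1 (add C, (C → (¬C → C))):
            (((D ∧ C) ∧ ¬A) ∨ ¬B): β-rule — branch into ((D ∧ C) ∧ ¬A)  //  ¬B.
              branch 2.2.1.1 (add ((D ∧ C) ∧ ¬A)):
                ((D ∧ C) ∧ ¬A): α-rule — add (D ∧ C), ¬A.
                × closes — contains both A and ¬A.
              branch 2.2.1.2 (add ¬B):
                × closes — contains both B and ¬B.
          branch 2.2.2 (add ¬C, ¬(C → (¬C → C))):
            ¬(C → (¬C → C)): α-rule — add C, ¬(¬C → C).
            × closes — contains both C and ¬C.
All 16 branches close.
Every branch closed, so the negation is unsatisfiable and the formula is valid.

Valid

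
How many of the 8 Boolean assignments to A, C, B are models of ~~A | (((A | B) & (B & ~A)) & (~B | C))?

Initial set: {T (~~A | (((A | B) & (B & ~A)) & (~B | C)))}.
T (~~A | (((A | B) & (B & ~A)) & (~B | C))): β-rule — branch into T ~~A  //  T (((A | B) & (B & ~A)) & (~B | C)).
  branch 1 (add T ~~A):
    T ~~A: drop double negation, giving T A.
    ○ open, literals {A=1}.
  branch 2 (add T (((A | B) & (B & ~A)) & (~B | C))):
    T (((A | B) & (B & ~A)) & (~B | C)): α-rule — add T ((A | B) & (B & ~A)), T (~B | C).
    T ((A | B) & (B & ~A)): α-rule — add T (A | B), T (B & ~A).
    T (B & ~A): α-rule — add T B, T ~A.
    T (~B | C): β-rule — branch into T ~B  //  T C.
      branch 2.1 (add T ~B):
        × closes — contains both B and ~B.
      branch 2.2 (add T C):
        T (A | B): β-rule — branch into T A  //  T B.
          branch 2.2.1 (add T A):
            × closes — contains both A and ~A.
          branch 2.2.2 (add T B):
            ○ open, literals {A=0, B=1, C=1}.
2 branches closed, 2 open.
Each open branch fixes some atoms; the unmentioned ones are free. Counting distinct full assignments: branch {A=1} (C, B) contributes 4 new; branch {A=0, B=1, C=1} (none free) contributes 1 new. Total: 5.

5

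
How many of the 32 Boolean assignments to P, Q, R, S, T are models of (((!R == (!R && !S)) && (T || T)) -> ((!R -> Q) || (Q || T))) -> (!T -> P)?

24

Initial set: {((((!R == (!R && !S)) && (T || T)) -> ((!R -> Q) || (Q || T))) -> (!T -> P))}.
((((!R == (!R && !S)) && (T || T)) -> ((!R -> Q) || (Q || T))) -> (!T -> P)): β-rule — branch into !(((!R == (!R && !S)) && (T || T)) -> ((!R -> Q) || (Q || T)))  //  (!T -> P).
  branch 1 (add !(((!R == (!R && !S)) && (T || T)) -> ((!R -> Q) || (Q || T)))):
    !(((!R == (!R && !S)) && (T || T)) -> ((!R -> Q) || (Q || T))): α-rule — add ((!R == (!R && !S)) && (T || T)), !((!R -> Q) || (Q || T)).
    ((!R == (!R && !S)) && (T || T)): α-rule — add (!R == (!R && !S)), (T || T).
    !((!R -> Q) || (Q || T)): α-rule — add !(!R -> Q), !(Q || T).
    !(!R -> Q): α-rule — add !R, !Q.
    !(Q || T): α-rule — add !Q, !T.
    (!R == (!R && !S)): β-rule — branch into !R, (!R && !S)  //  !!R, !(!R && !S).
      branch 1.1 (add !R, (!R && !S)):
        (!R && !S): α-rule — add !R, !S.
        (T || T): β-rule — branch into T  //  T.
          branch 1.1.1 (add T):
            × closes — contains both T and !T.
          branch 1.1.2 (add T):
            × closes — contains both T and !T.
      branch 1.2 (add !!R, !(!R && !S)):
        × closes — contains both R and !R.
  branch 2 (add (!T -> P)):
    (!T -> P): β-rule — branch into !!T  //  P.
      branch 2.1 (add !!T):
        ○ open, literals {T=T}.
      branch 2.2 (add P):
        ○ open, literals {P=T}.
3 branches closed, 2 open.
Each open branch fixes some atoms; the unmentioned ones are free. Counting distinct full assignments: branch {T=T} (P, Q, R, S) contributes 16 new; branch {P=T} (Q, R, S, T) contributes 8 new. Total: 24.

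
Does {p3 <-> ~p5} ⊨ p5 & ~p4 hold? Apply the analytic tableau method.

No

Initial set: {(p3 <-> ~p5); ~(p5 & ~p4)}.
(p3 <-> ~p5): β-rule — branch into p3, ~p5  //  ~p3, ~~p5.
  branch 1 (add p3, ~p5):
    ~(p5 & ~p4): β-rule — branch into ~p5  //  ~~p4.
      branch 1.1 (add ~p5):
        ○ open, literals {p3=1, p5=0}.
      branch 1.2 (add ~~p4):
        ○ open, literals {p3=1, p4=1, p5=0}.
  branch 2 (add ~p3, ~~p5):
    ~(p5 & ~p4): β-rule — branch into ~p5  //  ~~p4.
      branch 2.1 (add ~p5):
        × closes — contains both p5 and ~p5.
      branch 2.2 (add ~~p4):
        ○ open, literals {p3=0, p4=1, p5=1}.
1 branch closed, 3 open.
An open branch gives a countermodel: p3=1, p5=0 (unmentioned atoms arbitrary); the premises hold there but the conclusion fails.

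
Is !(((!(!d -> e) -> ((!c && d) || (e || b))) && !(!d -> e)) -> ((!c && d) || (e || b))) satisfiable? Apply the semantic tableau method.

Initial set: {!(((!(!d -> e) -> ((!c && d) || (e || b))) && !(!d -> e)) -> ((!c && d) || (e || b)))}.
!(((!(!d -> e) -> ((!c && d) || (e || b))) && !(!d -> e)) -> ((!c && d) || (e || b))): α-rule — add ((!(!d -> e) -> ((!c && d) || (e || b))) && !(!d -> e)), !((!c && d) || (e || b)).
((!(!d -> e) -> ((!c && d) || (e || b))) && !(!d -> e)): α-rule — add (!(!d -> e) -> ((!c && d) || (e || b))), !(!d -> e).
!((!c && d) || (e || b)): α-rule — add !(!c && d), !(e || b).
!(!d -> e): α-rule — add !d, !e.
!(e || b): α-rule — add !e, !b.
(!(!d -> e) -> ((!c && d) || (e || b))): β-rule — branch into !!(!d -> e)  //  ((!c && d) || (e || b)).
  branch 1 (add !!(!d -> e)):
    !(!c && d): β-rule — branch into !!c  //  !d.
      branch 1.1 (add !!c):
        !!(!d -> e): β-rule — branch into !!d  //  e.
          branch 1.1.1 (add !!d):
            × closes — contains both d and !d.
          branch 1.1.2 (add e):
            × closes — contains both e and !e.
      branch 1.2 (add !d):
        !!(!d -> e): β-rule — branch into !!d  //  e.
          branch 1.2.1 (add !!d):
            × closes — contains both d and !d.
          branch 1.2.2 (add e):
            × closes — contains both e and !e.
  branch 2 (add ((!c && d) || (e || b))):
    !(!c && d): β-rule — branch into !!c  //  !d.
      branch 2.1 (add !!c):
        ((!c && d) || (e || b)): β-rule — branch into (!c && d)  //  (e || b).
          branch 2.1.1 (add (!c && d)):
            (!c && d): α-rule — add !c, d.
            × closes — contains both c and !c.
          branch 2.1.2 (add (e || b)):
            (e || b): β-rule — branch into e  //  b.
              branch 2.1.2.1 (add e):
                × closes — contains both e and !e.
              branch 2.1.2.2 (add b):
                × closes — contains both b and !b.
      branch 2.2 (add !d):
        ((!c && d) || (e || b)): β-rule — branch into (!c && d)  //  (e || b).
          branch 2.2.1 (add (!c && d)):
            (!c && d): α-rule — add !c, d.
            × closes — contains both d and !d.
          branch 2.2.2 (add (e || b)):
            (e || b): β-rule — branch into e  //  b.
              branch 2.2.2.1 (add e):
                × closes — contains both e and !e.
              branch 2.2.2.2 (add b):
                × closes — contains both b and !b.
All 10 branches close.
Every branch closed; the formula is unsatisfiable.

Unsatisfiable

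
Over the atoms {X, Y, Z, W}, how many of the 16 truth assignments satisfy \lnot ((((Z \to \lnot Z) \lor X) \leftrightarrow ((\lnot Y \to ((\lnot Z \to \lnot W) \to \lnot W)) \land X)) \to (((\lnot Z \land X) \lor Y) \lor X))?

Initial set: {\lnot ((((Z \to \lnot Z) \lor X) \leftrightarrow ((\lnot Y \to ((\lnot Z \to \lnot W) \to \lnot W)) \land X)) \to (((\lnot Z \land X) \lor Y) \lor X))}.
\lnot ((((Z \to \lnot Z) \lor X) \leftrightarrow ((\lnot Y \to ((\lnot Z \to \lnot W) \to \lnot W)) \land X)) \to (((\lnot Z \land X) \lor Y) \lor X)): α-rule — add (((Z \to \lnot Z) \lor X) \leftrightarrow ((\lnot Y \to ((\lnot Z \to \lnot W) \to \lnot W)) \land X)), \lnot (((\lnot Z \land X) \lor Y) \lor X).
\lnot (((\lnot Z \land X) \lor Y) \lor X): α-rule — add \lnot ((\lnot Z \land X) \lor Y), \lnot X.
\lnot ((\lnot Z \land X) \lor Y): α-rule — add \lnot (\lnot Z \land X), \lnot Y.
(((Z \to \lnot Z) \lor X) \leftrightarrow ((\lnot Y \to ((\lnot Z \to \lnot W) \to \lnot W)) \land X)): β-rule — branch into ((Z \to \lnot Z) \lor X), ((\lnot Y \to ((\lnot Z \to \lnot W) \to \lnot W)) \land X)  //  \lnot ((Z \to \lnot Z) \lor X), \lnot ((\lnot Y \to ((\lnot Z \to \lnot W) \to \lnot W)) \land X).
  branch 1 (add ((Z \to \lnot Z) \lor X), ((\lnot Y \to ((\lnot Z \to \lnot W) \to \lnot W)) \land X)):
    ((\lnot Y \to ((\lnot Z \to \lnot W) \to \lnot W)) \land X): α-rule — add (\lnot Y \to ((\lnot Z \to \lnot W) \to \lnot W)), X.
    × closes — contains both X and \lnot X.
  branch 2 (add \lnot ((Z \to \lnot Z) \lor X), \lnot ((\lnot Y \to ((\lnot Z \to \lnot W) \to \lnot W)) \land X)):
    \lnot ((Z \to \lnot Z) \lor X): α-rule — add \lnot (Z \to \lnot Z), \lnot X.
    \lnot (Z \to \lnot Z): α-rule — add Z, \lnot \lnot Z.
    \lnot (\lnot Z \land X): β-rule — branch into \lnot \lnot Z  //  \lnot X.
      branch 2.1 (add \lnot \lnot Z):
        \lnot ((\lnot Y \to ((\lnot Z \to \lnot W) \to \lnot W)) \land X): β-rule — branch into \lnot (\lnot Y \to ((\lnot Z \to \lnot W) \to \lnot W))  //  \lnot X.
          branch 2.1.1 (add \lnot (\lnot Y \to ((\lnot Z \to \lnot W) \to \lnot W))):
            \lnot (\lnot Y \to ((\lnot Z \to \lnot W) \to \lnot W)): α-rule — add \lnot Y, \lnot ((\lnot Z \to \lnot W) \to \lnot W).
            \lnot ((\lnot Z \to \lnot W) \to \lnot W): α-rule — add (\lnot Z \to \lnot W), \lnot \lnot W.
            (\lnot Z \to \lnot W): β-rule — branch into \lnot \lnot Z  //  \lnot W.
              branch 2.1.1.1 (add \lnot \lnot Z):
                ○ open, literals {W=T, X=F, Y=F, Z=T}.
              branch 2.1.1.2 (add \lnot W):
                × closes — contains both W and \lnot W.
          branch 2.1.2 (add \lnot X):
            ○ open, literals {X=F, Y=F, Z=T}.
      branch 2.2 (add \lnot X):
        \lnot ((\lnot Y \to ((\lnot Z \to \lnot W) \to \lnot W)) \land X): β-rule — branch into \lnot (\lnot Y \to ((\lnot Z \to \lnot W) \to \lnot W))  //  \lnot X.
          branch 2.2.1 (add \lnot (\lnot Y \to ((\lnot Z \to \lnot W) \to \lnot W))):
            \lnot (\lnot Y \to ((\lnot Z \to \lnot W) \to \lnot W)): α-rule — add \lnot Y, \lnot ((\lnot Z \to \lnot W) \to \lnot W).
            \lnot ((\lnot Z \to \lnot W) \to \lnot W): α-rule — add (\lnot Z \to \lnot W), \lnot \lnot W.
            (\lnot Z \to \lnot W): β-rule — branch into \lnot \lnot Z  //  \lnot W.
              branch 2.2.1.1 (add \lnot \lnot Z):
                ○ open, literals {W=T, X=F, Y=F, Z=T}.
              branch 2.2.1.2 (add \lnot W):
                × closes — contains both W and \lnot W.
          branch 2.2.2 (add \lnot X):
            ○ open, literals {X=F, Y=F, Z=T}.
3 branches closed, 4 open.
Each open branch fixes some atoms; the unmentioned ones are free. Counting distinct full assignments: branch {W=T, X=F, Y=F, Z=T} (none free) contributes 1 new; branch {X=F, Y=F, Z=T} (W) contributes 1 new; branch {W=T, X=F, Y=F, Z=T} (none free) contributes 0 new; branch {X=F, Y=F, Z=T} (W) contributes 0 new. Total: 2.

2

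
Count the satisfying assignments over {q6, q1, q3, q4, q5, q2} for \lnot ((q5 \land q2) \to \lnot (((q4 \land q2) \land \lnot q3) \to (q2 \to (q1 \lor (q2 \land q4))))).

Initial set: {\lnot ((q5 \land q2) \to \lnot (((q4 \land q2) \land \lnot q3) \to (q2 \to (q1 \lor (q2 \land q4)))))}.
\lnot ((q5 \land q2) \to \lnot (((q4 \land q2) \land \lnot q3) \to (q2 \to (q1 \lor (q2 \land q4))))): α-rule — add (q5 \land q2), \lnot \lnot (((q4 \land q2) \land \lnot q3) \to (q2 \to (q1 \lor (q2 \land q4)))).
(q5 \land q2): α-rule — add q5, q2.
\lnot \lnot (((q4 \land q2) \land \lnot q3) \to (q2 \to (q1 \lor (q2 \land q4)))): β-rule — branch into \lnot ((q4 \land q2) \land \lnot q3)  //  (q2 \to (q1 \lor (q2 \land q4))).
  branch 1 (add \lnot ((q4 \land q2) \land \lnot q3)):
    \lnot ((q4 \land q2) \land \lnot q3): β-rule — branch into \lnot (q4 \land q2)  //  \lnot \lnot q3.
      branch 1.1 (add \lnot (q4 \land q2)):
        \lnot (q4 \land q2): β-rule — branch into \lnot q4  //  \lnot q2.
          branch 1.1.1 (add \lnot q4):
            ○ open, literals {q2=true, q4=false, q5=true}.
          branch 1.1.2 (add \lnot q2):
            × closes — contains both q2 and \lnot q2.
      branch 1.2 (add \lnot \lnot q3):
        ○ open, literals {q2=true, q3=true, q5=true}.
  branch 2 (add (q2 \to (q1 \lor (q2 \land q4)))):
    (q2 \to (q1 \lor (q2 \land q4))): β-rule — branch into \lnot q2  //  (q1 \lor (q2 \land q4)).
      branch 2.1 (add \lnot q2):
        × closes — contains both q2 and \lnot q2.
      branch 2.2 (add (q1 \lor (q2 \land q4))):
        (q1 \lor (q2 \land q4)): β-rule — branch into q1  //  (q2 \land q4).
          branch 2.2.1 (add q1):
            ○ open, literals {q1=true, q2=true, q5=true}.
          branch 2.2.2 (add (q2 \land q4)):
            (q2 \land q4): α-rule — add q2, q4.
            ○ open, literals {q2=true, q4=true, q5=true}.
2 branches closed, 4 open.
Each open branch fixes some atoms; the unmentioned ones are free. Counting distinct full assignments: branch {q2=true, q4=false, q5=true} (q6, q1, q3) contributes 8 new; branch {q2=true, q3=true, q5=true} (q6, q1, q4) contributes 4 new; branch {q1=true, q2=true, q5=true} (q6, q3, q4) contributes 2 new; branch {q2=true, q4=true, q5=true} (q6, q1, q3) contributes 2 new. Total: 16.

16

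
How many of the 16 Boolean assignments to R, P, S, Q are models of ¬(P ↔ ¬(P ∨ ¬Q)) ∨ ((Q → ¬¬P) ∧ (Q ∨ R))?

14

Initial set: {(¬(P ↔ ¬(P ∨ ¬Q)) ∨ ((Q → ¬¬P) ∧ (Q ∨ R)))}.
(¬(P ↔ ¬(P ∨ ¬Q)) ∨ ((Q → ¬¬P) ∧ (Q ∨ R))): β-rule — branch into ¬(P ↔ ¬(P ∨ ¬Q))  //  ((Q → ¬¬P) ∧ (Q ∨ R)).
  branch 1 (add ¬(P ↔ ¬(P ∨ ¬Q))):
    ¬(P ↔ ¬(P ∨ ¬Q)): β-rule — branch into P, ¬¬(P ∨ ¬Q)  //  ¬P, ¬(P ∨ ¬Q).
      branch 1.1 (add P, ¬¬(P ∨ ¬Q)):
        ¬¬(P ∨ ¬Q): β-rule — branch into P  //  ¬Q.
          branch 1.1.1 (add P):
            ○ open, literals {P=T}.
          branch 1.1.2 (add ¬Q):
            ○ open, literals {P=T, Q=F}.
      branch 1.2 (add ¬P, ¬(P ∨ ¬Q)):
        ¬(P ∨ ¬Q): α-rule — add ¬P, ¬¬Q.
        ○ open, literals {P=F, Q=T}.
  branch 2 (add ((Q → ¬¬P) ∧ (Q ∨ R))):
    ((Q → ¬¬P) ∧ (Q ∨ R)): α-rule — add (Q → ¬¬P), (Q ∨ R).
    (Q → ¬¬P): β-rule — branch into ¬Q  //  ¬¬P.
      branch 2.1 (add ¬Q):
        (Q ∨ R): β-rule — branch into Q  //  R.
          branch 2.1.1 (add Q):
            × closes — contains both Q and ¬Q.
          branch 2.1.2 (add R):
            ○ open, literals {Q=F, R=T}.
      branch 2.2 (add ¬¬P):
        ¬¬P: drop double negation, giving P.
        (Q ∨ R): β-rule — branch into Q  //  R.
          branch 2.2.1 (add Q):
            ○ open, literals {P=T, Q=T}.
          branch 2.2.2 (add R):
            ○ open, literals {P=T, R=T}.
1 branch closed, 6 open.
Each open branch fixes some atoms; the unmentioned ones are free. Counting distinct full assignments: branch {P=T} (R, S, Q) contributes 8 new; branch {P=T, Q=F} (R, S) contributes 0 new; branch {P=F, Q=T} (R, S) contributes 4 new; branch {Q=F, R=T} (P, S) contributes 2 new; branch {P=T, Q=T} (R, S) contributes 0 new; branch {P=T, R=T} (S, Q) contributes 0 new. Total: 14.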